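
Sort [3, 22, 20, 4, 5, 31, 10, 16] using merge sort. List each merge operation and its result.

Divide and conquer:
  Merge [3] + [22] -> [3, 22]
  Merge [20] + [4] -> [4, 20]
  Merge [3, 22] + [4, 20] -> [3, 4, 20, 22]
  Merge [5] + [31] -> [5, 31]
  Merge [10] + [16] -> [10, 16]
  Merge [5, 31] + [10, 16] -> [5, 10, 16, 31]
  Merge [3, 4, 20, 22] + [5, 10, 16, 31] -> [3, 4, 5, 10, 16, 20, 22, 31]


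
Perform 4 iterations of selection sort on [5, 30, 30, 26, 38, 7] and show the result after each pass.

Pass 1: Select minimum 5 at index 0, swap -> [5, 30, 30, 26, 38, 7]
Pass 2: Select minimum 7 at index 5, swap -> [5, 7, 30, 26, 38, 30]
Pass 3: Select minimum 26 at index 3, swap -> [5, 7, 26, 30, 38, 30]
Pass 4: Select minimum 30 at index 3, swap -> [5, 7, 26, 30, 38, 30]


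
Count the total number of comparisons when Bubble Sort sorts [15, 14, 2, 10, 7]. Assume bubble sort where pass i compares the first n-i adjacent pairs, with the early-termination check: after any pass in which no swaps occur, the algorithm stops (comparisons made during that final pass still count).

Pass 1: compare adjacent pairs (0,1)..(3,4) = 4 comparison(s), 4 swap(s) -> [14, 2, 10, 7, 15]
Pass 2: compare adjacent pairs (0,1)..(2,3) = 3 comparison(s), 3 swap(s) -> [2, 10, 7, 14, 15]
Pass 3: compare adjacent pairs (0,1)..(1,2) = 2 comparison(s), 1 swap(s) -> [2, 7, 10, 14, 15]
Pass 4: compare adjacent pairs (0,1)..(0,1) = 1 comparison(s), 0 swap(s) -> [2, 7, 10, 14, 15]
No swaps in this pass, so bubble sort stops here.
Total comparisons: 4 + 3 + 2 + 1 = 10


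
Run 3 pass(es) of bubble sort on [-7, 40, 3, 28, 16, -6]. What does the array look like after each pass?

After pass 1: [-7, 3, 28, 16, -6, 40] (4 swaps)
After pass 2: [-7, 3, 16, -6, 28, 40] (2 swaps)
After pass 3: [-7, 3, -6, 16, 28, 40] (1 swaps)
Total swaps: 7


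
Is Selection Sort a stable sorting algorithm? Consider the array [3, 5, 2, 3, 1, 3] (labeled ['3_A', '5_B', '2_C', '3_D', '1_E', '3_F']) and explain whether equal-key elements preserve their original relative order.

Trace Selection Sort on the labeled array (the key is the number; the letter only tracks identity):
  Pass 1: minimum of unsorted part is 1_E at index 4; swap it with 3_A at index 0 -> [1_E, 5_B, 2_C, 3_D, 3_A, 3_F]
  Pass 2: minimum of unsorted part is 2_C at index 2; swap it with 5_B at index 1 -> [1_E, 2_C, 5_B, 3_D, 3_A, 3_F]
  Pass 3: minimum of unsorted part is 3_D at index 3; swap it with 5_B at index 2 -> [1_E, 2_C, 3_D, 5_B, 3_A, 3_F]
  Pass 4: minimum of unsorted part is 3_A at index 4; swap it with 5_B at index 3 -> [1_E, 2_C, 3_D, 3_A, 5_B, 3_F]
  Pass 5: minimum of unsorted part is 3_F at index 5; swap it with 5_B at index 4 -> [1_E, 2_C, 3_D, 3_A, 3_F, 5_B]
Final order: [1_E, 2_C, 3_D, 3_A, 3_F, 5_B]
Equal keys:
  value 3: originally 3_A, 3_D, 3_F; after sorting 3_D, 3_A, 3_F -> order changed
Equal keys were reordered, so Selection Sort is not stable: the long-range swap that moves the minimum into place can carry an element past an equal key. (One such input is enough; an unstable sort may happen to preserve order on other inputs, but it gives no guarantee.)
Answer: Not stable


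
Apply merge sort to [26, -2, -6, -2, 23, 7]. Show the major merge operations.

Divide and conquer:
  Merge [-2] + [-6] -> [-6, -2]
  Merge [26] + [-6, -2] -> [-6, -2, 26]
  Merge [23] + [7] -> [7, 23]
  Merge [-2] + [7, 23] -> [-2, 7, 23]
  Merge [-6, -2, 26] + [-2, 7, 23] -> [-6, -2, -2, 7, 23, 26]


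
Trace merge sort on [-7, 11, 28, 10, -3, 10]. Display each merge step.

Divide and conquer:
  Merge [11] + [28] -> [11, 28]
  Merge [-7] + [11, 28] -> [-7, 11, 28]
  Merge [-3] + [10] -> [-3, 10]
  Merge [10] + [-3, 10] -> [-3, 10, 10]
  Merge [-7, 11, 28] + [-3, 10, 10] -> [-7, -3, 10, 10, 11, 28]


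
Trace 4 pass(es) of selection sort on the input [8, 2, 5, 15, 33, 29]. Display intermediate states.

Pass 1: Select minimum 2 at index 1, swap -> [2, 8, 5, 15, 33, 29]
Pass 2: Select minimum 5 at index 2, swap -> [2, 5, 8, 15, 33, 29]
Pass 3: Select minimum 8 at index 2, swap -> [2, 5, 8, 15, 33, 29]
Pass 4: Select minimum 15 at index 3, swap -> [2, 5, 8, 15, 33, 29]


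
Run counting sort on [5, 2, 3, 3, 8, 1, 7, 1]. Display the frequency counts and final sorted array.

Count array: [0, 2, 1, 2, 0, 1, 0, 1, 1]
(count[i] = number of elements equal to i)
Cumulative count: [0, 2, 3, 5, 5, 6, 6, 7, 8]
Sorted: [1, 1, 2, 3, 3, 5, 7, 8]


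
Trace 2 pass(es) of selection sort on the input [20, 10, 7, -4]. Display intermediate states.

Pass 1: Select minimum -4 at index 3, swap -> [-4, 10, 7, 20]
Pass 2: Select minimum 7 at index 2, swap -> [-4, 7, 10, 20]


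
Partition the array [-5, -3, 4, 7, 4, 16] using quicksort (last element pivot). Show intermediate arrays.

Partition 1: pivot=16 at index 5 -> [-5, -3, 4, 7, 4, 16]
Partition 2: pivot=4 at index 3 -> [-5, -3, 4, 4, 7, 16]
Partition 3: pivot=4 at index 2 -> [-5, -3, 4, 4, 7, 16]
Partition 4: pivot=-3 at index 1 -> [-5, -3, 4, 4, 7, 16]


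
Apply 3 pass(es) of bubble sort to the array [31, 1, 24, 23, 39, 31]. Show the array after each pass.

After pass 1: [1, 24, 23, 31, 31, 39] (4 swaps)
After pass 2: [1, 23, 24, 31, 31, 39] (1 swaps)
After pass 3: [1, 23, 24, 31, 31, 39] (0 swaps)
Total swaps: 5


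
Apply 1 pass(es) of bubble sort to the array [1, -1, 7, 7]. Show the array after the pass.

After pass 1: [-1, 1, 7, 7] (1 swaps)
Total swaps: 1


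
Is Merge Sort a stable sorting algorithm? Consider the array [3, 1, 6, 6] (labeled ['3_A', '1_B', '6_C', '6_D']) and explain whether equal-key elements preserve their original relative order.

Trace Merge Sort on the labeled array (the key is the number; the letter only tracks identity):
  Merge [3_A] + [1_B] -> [1_B, 3_A]
  Merge [6_C] + [6_D] -> [6_C, 6_D]
  Merge [1_B, 3_A] + [6_C, 6_D] -> [1_B, 3_A, 6_C, 6_D]
Final order: [1_B, 3_A, 6_C, 6_D]
Equal keys:
  value 6: originally 6_C, 6_D; after sorting 6_C, 6_D -> order preserved
All equal keys kept their original relative order. Merge Sort is stable: when the heads of the two halves are equal the merge takes from the left half first.
Answer: Stable


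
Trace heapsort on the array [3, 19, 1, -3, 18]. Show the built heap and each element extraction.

Build heap: [19, 18, 1, -3, 3]
Extract 19: [18, 3, 1, -3, 19]
Extract 18: [3, -3, 1, 18, 19]
Extract 3: [1, -3, 3, 18, 19]
Extract 1: [-3, 1, 3, 18, 19]


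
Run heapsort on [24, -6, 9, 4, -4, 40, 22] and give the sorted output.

Build heap: [40, 4, 24, -6, -4, 9, 22]
Extract 40: [24, 4, 22, -6, -4, 9, 40]
Extract 24: [22, 4, 9, -6, -4, 24, 40]
Extract 22: [9, 4, -4, -6, 22, 24, 40]
Extract 9: [4, -6, -4, 9, 22, 24, 40]
Extract 4: [-4, -6, 4, 9, 22, 24, 40]
Extract -4: [-6, -4, 4, 9, 22, 24, 40]


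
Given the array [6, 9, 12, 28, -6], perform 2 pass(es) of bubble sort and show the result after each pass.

After pass 1: [6, 9, 12, -6, 28] (1 swaps)
After pass 2: [6, 9, -6, 12, 28] (1 swaps)
Total swaps: 2


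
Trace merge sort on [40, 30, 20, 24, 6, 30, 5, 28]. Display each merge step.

Divide and conquer:
  Merge [40] + [30] -> [30, 40]
  Merge [20] + [24] -> [20, 24]
  Merge [30, 40] + [20, 24] -> [20, 24, 30, 40]
  Merge [6] + [30] -> [6, 30]
  Merge [5] + [28] -> [5, 28]
  Merge [6, 30] + [5, 28] -> [5, 6, 28, 30]
  Merge [20, 24, 30, 40] + [5, 6, 28, 30] -> [5, 6, 20, 24, 28, 30, 30, 40]


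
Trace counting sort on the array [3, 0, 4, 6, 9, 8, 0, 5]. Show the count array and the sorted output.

Count array: [2, 0, 0, 1, 1, 1, 1, 0, 1, 1]
(count[i] = number of elements equal to i)
Cumulative count: [2, 2, 2, 3, 4, 5, 6, 6, 7, 8]
Sorted: [0, 0, 3, 4, 5, 6, 8, 9]


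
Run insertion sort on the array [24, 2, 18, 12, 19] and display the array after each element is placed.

First element 24 is already 'sorted'
Insert 2: shifted 1 elements -> [2, 24, 18, 12, 19]
Insert 18: shifted 1 elements -> [2, 18, 24, 12, 19]
Insert 12: shifted 2 elements -> [2, 12, 18, 24, 19]
Insert 19: shifted 1 elements -> [2, 12, 18, 19, 24]


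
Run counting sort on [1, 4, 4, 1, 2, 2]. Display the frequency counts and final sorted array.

Count array: [0, 2, 2, 0, 2]
(count[i] = number of elements equal to i)
Cumulative count: [0, 2, 4, 4, 6]
Sorted: [1, 1, 2, 2, 4, 4]


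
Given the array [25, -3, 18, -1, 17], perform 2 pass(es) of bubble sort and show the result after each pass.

After pass 1: [-3, 18, -1, 17, 25] (4 swaps)
After pass 2: [-3, -1, 17, 18, 25] (2 swaps)
Total swaps: 6


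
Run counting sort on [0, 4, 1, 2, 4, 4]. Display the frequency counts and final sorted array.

Count array: [1, 1, 1, 0, 3]
(count[i] = number of elements equal to i)
Cumulative count: [1, 2, 3, 3, 6]
Sorted: [0, 1, 2, 4, 4, 4]


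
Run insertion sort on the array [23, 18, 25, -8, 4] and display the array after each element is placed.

First element 23 is already 'sorted'
Insert 18: shifted 1 elements -> [18, 23, 25, -8, 4]
Insert 25: shifted 0 elements -> [18, 23, 25, -8, 4]
Insert -8: shifted 3 elements -> [-8, 18, 23, 25, 4]
Insert 4: shifted 3 elements -> [-8, 4, 18, 23, 25]


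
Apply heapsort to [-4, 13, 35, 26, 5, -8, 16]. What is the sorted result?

Build heap: [35, 26, 16, 13, 5, -8, -4]
Extract 35: [26, 13, 16, -4, 5, -8, 35]
Extract 26: [16, 13, -8, -4, 5, 26, 35]
Extract 16: [13, 5, -8, -4, 16, 26, 35]
Extract 13: [5, -4, -8, 13, 16, 26, 35]
Extract 5: [-4, -8, 5, 13, 16, 26, 35]
Extract -4: [-8, -4, 5, 13, 16, 26, 35]


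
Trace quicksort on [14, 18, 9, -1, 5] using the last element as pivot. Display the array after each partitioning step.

Partition 1: pivot=5 at index 1 -> [-1, 5, 9, 14, 18]
Partition 2: pivot=18 at index 4 -> [-1, 5, 9, 14, 18]
Partition 3: pivot=14 at index 3 -> [-1, 5, 9, 14, 18]


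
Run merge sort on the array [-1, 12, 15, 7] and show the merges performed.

Divide and conquer:
  Merge [-1] + [12] -> [-1, 12]
  Merge [15] + [7] -> [7, 15]
  Merge [-1, 12] + [7, 15] -> [-1, 7, 12, 15]


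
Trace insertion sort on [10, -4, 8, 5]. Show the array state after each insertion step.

First element 10 is already 'sorted'
Insert -4: shifted 1 elements -> [-4, 10, 8, 5]
Insert 8: shifted 1 elements -> [-4, 8, 10, 5]
Insert 5: shifted 2 elements -> [-4, 5, 8, 10]


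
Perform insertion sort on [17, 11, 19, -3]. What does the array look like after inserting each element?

First element 17 is already 'sorted'
Insert 11: shifted 1 elements -> [11, 17, 19, -3]
Insert 19: shifted 0 elements -> [11, 17, 19, -3]
Insert -3: shifted 3 elements -> [-3, 11, 17, 19]


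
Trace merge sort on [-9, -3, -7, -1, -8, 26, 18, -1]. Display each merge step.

Divide and conquer:
  Merge [-9] + [-3] -> [-9, -3]
  Merge [-7] + [-1] -> [-7, -1]
  Merge [-9, -3] + [-7, -1] -> [-9, -7, -3, -1]
  Merge [-8] + [26] -> [-8, 26]
  Merge [18] + [-1] -> [-1, 18]
  Merge [-8, 26] + [-1, 18] -> [-8, -1, 18, 26]
  Merge [-9, -7, -3, -1] + [-8, -1, 18, 26] -> [-9, -8, -7, -3, -1, -1, 18, 26]


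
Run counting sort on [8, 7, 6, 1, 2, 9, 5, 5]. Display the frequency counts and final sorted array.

Count array: [0, 1, 1, 0, 0, 2, 1, 1, 1, 1]
(count[i] = number of elements equal to i)
Cumulative count: [0, 1, 2, 2, 2, 4, 5, 6, 7, 8]
Sorted: [1, 2, 5, 5, 6, 7, 8, 9]


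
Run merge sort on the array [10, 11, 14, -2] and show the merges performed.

Divide and conquer:
  Merge [10] + [11] -> [10, 11]
  Merge [14] + [-2] -> [-2, 14]
  Merge [10, 11] + [-2, 14] -> [-2, 10, 11, 14]


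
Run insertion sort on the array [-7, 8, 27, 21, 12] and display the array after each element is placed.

First element -7 is already 'sorted'
Insert 8: shifted 0 elements -> [-7, 8, 27, 21, 12]
Insert 27: shifted 0 elements -> [-7, 8, 27, 21, 12]
Insert 21: shifted 1 elements -> [-7, 8, 21, 27, 12]
Insert 12: shifted 2 elements -> [-7, 8, 12, 21, 27]


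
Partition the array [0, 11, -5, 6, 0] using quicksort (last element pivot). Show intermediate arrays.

Partition 1: pivot=0 at index 2 -> [0, -5, 0, 6, 11]
Partition 2: pivot=-5 at index 0 -> [-5, 0, 0, 6, 11]
Partition 3: pivot=11 at index 4 -> [-5, 0, 0, 6, 11]


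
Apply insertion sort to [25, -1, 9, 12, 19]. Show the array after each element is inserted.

First element 25 is already 'sorted'
Insert -1: shifted 1 elements -> [-1, 25, 9, 12, 19]
Insert 9: shifted 1 elements -> [-1, 9, 25, 12, 19]
Insert 12: shifted 1 elements -> [-1, 9, 12, 25, 19]
Insert 19: shifted 1 elements -> [-1, 9, 12, 19, 25]


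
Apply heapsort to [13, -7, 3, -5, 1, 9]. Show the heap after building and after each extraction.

Build heap: [13, 1, 9, -5, -7, 3]
Extract 13: [9, 1, 3, -5, -7, 13]
Extract 9: [3, 1, -7, -5, 9, 13]
Extract 3: [1, -5, -7, 3, 9, 13]
Extract 1: [-5, -7, 1, 3, 9, 13]
Extract -5: [-7, -5, 1, 3, 9, 13]


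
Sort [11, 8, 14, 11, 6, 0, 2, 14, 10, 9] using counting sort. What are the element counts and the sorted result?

Count array: [1, 0, 1, 0, 0, 0, 1, 0, 1, 1, 1, 2, 0, 0, 2]
(count[i] = number of elements equal to i)
Cumulative count: [1, 1, 2, 2, 2, 2, 3, 3, 4, 5, 6, 8, 8, 8, 10]
Sorted: [0, 2, 6, 8, 9, 10, 11, 11, 14, 14]


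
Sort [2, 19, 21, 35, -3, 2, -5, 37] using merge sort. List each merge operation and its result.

Divide and conquer:
  Merge [2] + [19] -> [2, 19]
  Merge [21] + [35] -> [21, 35]
  Merge [2, 19] + [21, 35] -> [2, 19, 21, 35]
  Merge [-3] + [2] -> [-3, 2]
  Merge [-5] + [37] -> [-5, 37]
  Merge [-3, 2] + [-5, 37] -> [-5, -3, 2, 37]
  Merge [2, 19, 21, 35] + [-5, -3, 2, 37] -> [-5, -3, 2, 2, 19, 21, 35, 37]


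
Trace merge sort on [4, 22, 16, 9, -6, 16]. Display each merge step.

Divide and conquer:
  Merge [22] + [16] -> [16, 22]
  Merge [4] + [16, 22] -> [4, 16, 22]
  Merge [-6] + [16] -> [-6, 16]
  Merge [9] + [-6, 16] -> [-6, 9, 16]
  Merge [4, 16, 22] + [-6, 9, 16] -> [-6, 4, 9, 16, 16, 22]


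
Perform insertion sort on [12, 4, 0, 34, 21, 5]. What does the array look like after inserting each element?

First element 12 is already 'sorted'
Insert 4: shifted 1 elements -> [4, 12, 0, 34, 21, 5]
Insert 0: shifted 2 elements -> [0, 4, 12, 34, 21, 5]
Insert 34: shifted 0 elements -> [0, 4, 12, 34, 21, 5]
Insert 21: shifted 1 elements -> [0, 4, 12, 21, 34, 5]
Insert 5: shifted 3 elements -> [0, 4, 5, 12, 21, 34]


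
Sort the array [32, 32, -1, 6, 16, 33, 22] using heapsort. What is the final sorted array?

Build heap: [33, 32, 32, 6, 16, -1, 22]
Extract 33: [32, 22, 32, 6, 16, -1, 33]
Extract 32: [32, 22, -1, 6, 16, 32, 33]
Extract 32: [22, 16, -1, 6, 32, 32, 33]
Extract 22: [16, 6, -1, 22, 32, 32, 33]
Extract 16: [6, -1, 16, 22, 32, 32, 33]
Extract 6: [-1, 6, 16, 22, 32, 32, 33]


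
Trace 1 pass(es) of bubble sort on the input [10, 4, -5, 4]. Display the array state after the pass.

After pass 1: [4, -5, 4, 10] (3 swaps)
Total swaps: 3


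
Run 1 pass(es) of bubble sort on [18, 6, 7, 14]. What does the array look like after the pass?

After pass 1: [6, 7, 14, 18] (3 swaps)
Total swaps: 3


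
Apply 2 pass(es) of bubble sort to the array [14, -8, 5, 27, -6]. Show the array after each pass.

After pass 1: [-8, 5, 14, -6, 27] (3 swaps)
After pass 2: [-8, 5, -6, 14, 27] (1 swaps)
Total swaps: 4


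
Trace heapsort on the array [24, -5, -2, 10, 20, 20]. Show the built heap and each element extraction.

Build heap: [24, 20, 20, 10, -5, -2]
Extract 24: [20, 10, 20, -2, -5, 24]
Extract 20: [20, 10, -5, -2, 20, 24]
Extract 20: [10, -2, -5, 20, 20, 24]
Extract 10: [-2, -5, 10, 20, 20, 24]
Extract -2: [-5, -2, 10, 20, 20, 24]


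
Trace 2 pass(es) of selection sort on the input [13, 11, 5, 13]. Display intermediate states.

Pass 1: Select minimum 5 at index 2, swap -> [5, 11, 13, 13]
Pass 2: Select minimum 11 at index 1, swap -> [5, 11, 13, 13]


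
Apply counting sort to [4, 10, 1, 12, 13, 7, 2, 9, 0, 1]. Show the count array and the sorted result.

Count array: [1, 2, 1, 0, 1, 0, 0, 1, 0, 1, 1, 0, 1, 1]
(count[i] = number of elements equal to i)
Cumulative count: [1, 3, 4, 4, 5, 5, 5, 6, 6, 7, 8, 8, 9, 10]
Sorted: [0, 1, 1, 2, 4, 7, 9, 10, 12, 13]


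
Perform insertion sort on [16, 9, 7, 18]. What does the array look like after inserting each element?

First element 16 is already 'sorted'
Insert 9: shifted 1 elements -> [9, 16, 7, 18]
Insert 7: shifted 2 elements -> [7, 9, 16, 18]
Insert 18: shifted 0 elements -> [7, 9, 16, 18]


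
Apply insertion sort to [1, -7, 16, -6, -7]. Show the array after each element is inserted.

First element 1 is already 'sorted'
Insert -7: shifted 1 elements -> [-7, 1, 16, -6, -7]
Insert 16: shifted 0 elements -> [-7, 1, 16, -6, -7]
Insert -6: shifted 2 elements -> [-7, -6, 1, 16, -7]
Insert -7: shifted 3 elements -> [-7, -7, -6, 1, 16]


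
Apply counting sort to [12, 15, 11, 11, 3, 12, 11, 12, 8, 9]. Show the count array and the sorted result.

Count array: [0, 0, 0, 1, 0, 0, 0, 0, 1, 1, 0, 3, 3, 0, 0, 1]
(count[i] = number of elements equal to i)
Cumulative count: [0, 0, 0, 1, 1, 1, 1, 1, 2, 3, 3, 6, 9, 9, 9, 10]
Sorted: [3, 8, 9, 11, 11, 11, 12, 12, 12, 15]


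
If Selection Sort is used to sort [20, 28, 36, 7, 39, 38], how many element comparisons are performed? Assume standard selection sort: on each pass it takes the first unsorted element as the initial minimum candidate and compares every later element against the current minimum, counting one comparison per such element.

Pass 1: scan indices 1..5 for the minimum = 5 comparison(s); min is 7, place at index 0 -> [7, 28, 36, 20, 39, 38]
Pass 2: scan indices 2..5 for the minimum = 4 comparison(s); min is 20, place at index 1 -> [7, 20, 36, 28, 39, 38]
Pass 3: scan indices 3..5 for the minimum = 3 comparison(s); min is 28, place at index 2 -> [7, 20, 28, 36, 39, 38]
Pass 4: scan indices 4..5 for the minimum = 2 comparison(s); min is 36, place at index 3 -> [7, 20, 28, 36, 39, 38]
Pass 5: scan indices 5..5 for the minimum = 1 comparison(s); min is 38, place at index 4 -> [7, 20, 28, 36, 38, 39]
Selection sort always scans the whole unsorted suffix, so the count is (n-1) + (n-2) + ... + 1 = n(n-1)/2 = 6*5/2 = 15 regardless of the input order.
Total comparisons: 5 + 4 + 3 + 2 + 1 = 15


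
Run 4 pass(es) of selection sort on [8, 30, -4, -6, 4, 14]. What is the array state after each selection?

Pass 1: Select minimum -6 at index 3, swap -> [-6, 30, -4, 8, 4, 14]
Pass 2: Select minimum -4 at index 2, swap -> [-6, -4, 30, 8, 4, 14]
Pass 3: Select minimum 4 at index 4, swap -> [-6, -4, 4, 8, 30, 14]
Pass 4: Select minimum 8 at index 3, swap -> [-6, -4, 4, 8, 30, 14]


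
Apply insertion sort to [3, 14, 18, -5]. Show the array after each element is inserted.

First element 3 is already 'sorted'
Insert 14: shifted 0 elements -> [3, 14, 18, -5]
Insert 18: shifted 0 elements -> [3, 14, 18, -5]
Insert -5: shifted 3 elements -> [-5, 3, 14, 18]


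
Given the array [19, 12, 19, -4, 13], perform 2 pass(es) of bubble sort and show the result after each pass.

After pass 1: [12, 19, -4, 13, 19] (3 swaps)
After pass 2: [12, -4, 13, 19, 19] (2 swaps)
Total swaps: 5


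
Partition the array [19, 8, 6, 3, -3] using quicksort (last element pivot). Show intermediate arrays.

Partition 1: pivot=-3 at index 0 -> [-3, 8, 6, 3, 19]
Partition 2: pivot=19 at index 4 -> [-3, 8, 6, 3, 19]
Partition 3: pivot=3 at index 1 -> [-3, 3, 6, 8, 19]
Partition 4: pivot=8 at index 3 -> [-3, 3, 6, 8, 19]


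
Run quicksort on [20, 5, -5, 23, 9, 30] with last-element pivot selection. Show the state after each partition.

Partition 1: pivot=30 at index 5 -> [20, 5, -5, 23, 9, 30]
Partition 2: pivot=9 at index 2 -> [5, -5, 9, 23, 20, 30]
Partition 3: pivot=-5 at index 0 -> [-5, 5, 9, 23, 20, 30]
Partition 4: pivot=20 at index 3 -> [-5, 5, 9, 20, 23, 30]


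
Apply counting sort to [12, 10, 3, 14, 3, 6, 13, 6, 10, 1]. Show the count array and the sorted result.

Count array: [0, 1, 0, 2, 0, 0, 2, 0, 0, 0, 2, 0, 1, 1, 1]
(count[i] = number of elements equal to i)
Cumulative count: [0, 1, 1, 3, 3, 3, 5, 5, 5, 5, 7, 7, 8, 9, 10]
Sorted: [1, 3, 3, 6, 6, 10, 10, 12, 13, 14]


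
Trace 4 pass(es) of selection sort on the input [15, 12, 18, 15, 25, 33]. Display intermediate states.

Pass 1: Select minimum 12 at index 1, swap -> [12, 15, 18, 15, 25, 33]
Pass 2: Select minimum 15 at index 1, swap -> [12, 15, 18, 15, 25, 33]
Pass 3: Select minimum 15 at index 3, swap -> [12, 15, 15, 18, 25, 33]
Pass 4: Select minimum 18 at index 3, swap -> [12, 15, 15, 18, 25, 33]


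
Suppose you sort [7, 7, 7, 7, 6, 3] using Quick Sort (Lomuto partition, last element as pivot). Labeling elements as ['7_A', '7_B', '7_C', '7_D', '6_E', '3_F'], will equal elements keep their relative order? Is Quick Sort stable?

Trace Quick Sort on the labeled array (the key is the number; the letter only tracks identity):
  Partition indices 0..5 around pivot 3_F -> [3_F, 7_B, 7_C, 7_D, 6_E, 7_A]
  Partition indices 1..5 around pivot 7_A -> [3_F, 7_B, 7_C, 7_D, 6_E, 7_A]
  Partition indices 1..4 around pivot 6_E -> [3_F, 6_E, 7_C, 7_D, 7_B, 7_A]
  Partition indices 2..4 around pivot 7_B -> [3_F, 6_E, 7_C, 7_D, 7_B, 7_A]
  Partition indices 2..3 around pivot 7_D -> [3_F, 6_E, 7_C, 7_D, 7_B, 7_A]
Final order: [3_F, 6_E, 7_C, 7_D, 7_B, 7_A]
Equal keys:
  value 7: originally 7_A, 7_B, 7_C, 7_D; after sorting 7_C, 7_D, 7_B, 7_A -> order changed
Equal keys were reordered, so Quick Sort is not stable: partition swaps elements across long distances and can reorder equal keys. (One such input is enough; an unstable sort may happen to preserve order on other inputs, but it gives no guarantee.)
Answer: Not stable


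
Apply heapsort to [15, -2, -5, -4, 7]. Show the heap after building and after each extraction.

Build heap: [15, 7, -5, -4, -2]
Extract 15: [7, -2, -5, -4, 15]
Extract 7: [-2, -4, -5, 7, 15]
Extract -2: [-4, -5, -2, 7, 15]
Extract -4: [-5, -4, -2, 7, 15]


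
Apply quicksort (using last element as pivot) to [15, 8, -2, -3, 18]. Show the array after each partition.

Partition 1: pivot=18 at index 4 -> [15, 8, -2, -3, 18]
Partition 2: pivot=-3 at index 0 -> [-3, 8, -2, 15, 18]
Partition 3: pivot=15 at index 3 -> [-3, 8, -2, 15, 18]
Partition 4: pivot=-2 at index 1 -> [-3, -2, 8, 15, 18]


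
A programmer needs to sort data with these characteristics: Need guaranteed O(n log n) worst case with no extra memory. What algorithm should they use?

Best choice: Heapsort
Reason: Heapsort is O(n log n) worst case and sorts in-place; quicksort can degrade to O(n^2)


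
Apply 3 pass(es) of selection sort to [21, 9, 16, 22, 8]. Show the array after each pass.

Pass 1: Select minimum 8 at index 4, swap -> [8, 9, 16, 22, 21]
Pass 2: Select minimum 9 at index 1, swap -> [8, 9, 16, 22, 21]
Pass 3: Select minimum 16 at index 2, swap -> [8, 9, 16, 22, 21]


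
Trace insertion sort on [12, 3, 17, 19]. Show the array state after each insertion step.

First element 12 is already 'sorted'
Insert 3: shifted 1 elements -> [3, 12, 17, 19]
Insert 17: shifted 0 elements -> [3, 12, 17, 19]
Insert 19: shifted 0 elements -> [3, 12, 17, 19]


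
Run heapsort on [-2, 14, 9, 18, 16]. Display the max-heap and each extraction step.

Build heap: [18, 16, 9, 14, -2]
Extract 18: [16, 14, 9, -2, 18]
Extract 16: [14, -2, 9, 16, 18]
Extract 14: [9, -2, 14, 16, 18]
Extract 9: [-2, 9, 14, 16, 18]


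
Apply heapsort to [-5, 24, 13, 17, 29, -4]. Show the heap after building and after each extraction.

Build heap: [29, 24, 13, 17, -5, -4]
Extract 29: [24, 17, 13, -4, -5, 29]
Extract 24: [17, -4, 13, -5, 24, 29]
Extract 17: [13, -4, -5, 17, 24, 29]
Extract 13: [-4, -5, 13, 17, 24, 29]
Extract -4: [-5, -4, 13, 17, 24, 29]


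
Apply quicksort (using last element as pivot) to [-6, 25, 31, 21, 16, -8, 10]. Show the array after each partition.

Partition 1: pivot=10 at index 2 -> [-6, -8, 10, 21, 16, 25, 31]
Partition 2: pivot=-8 at index 0 -> [-8, -6, 10, 21, 16, 25, 31]
Partition 3: pivot=31 at index 6 -> [-8, -6, 10, 21, 16, 25, 31]
Partition 4: pivot=25 at index 5 -> [-8, -6, 10, 21, 16, 25, 31]
Partition 5: pivot=16 at index 3 -> [-8, -6, 10, 16, 21, 25, 31]


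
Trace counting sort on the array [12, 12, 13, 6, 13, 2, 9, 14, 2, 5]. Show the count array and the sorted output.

Count array: [0, 0, 2, 0, 0, 1, 1, 0, 0, 1, 0, 0, 2, 2, 1]
(count[i] = number of elements equal to i)
Cumulative count: [0, 0, 2, 2, 2, 3, 4, 4, 4, 5, 5, 5, 7, 9, 10]
Sorted: [2, 2, 5, 6, 9, 12, 12, 13, 13, 14]


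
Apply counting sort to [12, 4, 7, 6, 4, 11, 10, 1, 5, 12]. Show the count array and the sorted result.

Count array: [0, 1, 0, 0, 2, 1, 1, 1, 0, 0, 1, 1, 2]
(count[i] = number of elements equal to i)
Cumulative count: [0, 1, 1, 1, 3, 4, 5, 6, 6, 6, 7, 8, 10]
Sorted: [1, 4, 4, 5, 6, 7, 10, 11, 12, 12]


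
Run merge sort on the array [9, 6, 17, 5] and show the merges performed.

Divide and conquer:
  Merge [9] + [6] -> [6, 9]
  Merge [17] + [5] -> [5, 17]
  Merge [6, 9] + [5, 17] -> [5, 6, 9, 17]


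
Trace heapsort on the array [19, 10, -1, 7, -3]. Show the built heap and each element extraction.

Build heap: [19, 10, -1, 7, -3]
Extract 19: [10, 7, -1, -3, 19]
Extract 10: [7, -3, -1, 10, 19]
Extract 7: [-1, -3, 7, 10, 19]
Extract -1: [-3, -1, 7, 10, 19]


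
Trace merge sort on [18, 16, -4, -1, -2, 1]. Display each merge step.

Divide and conquer:
  Merge [16] + [-4] -> [-4, 16]
  Merge [18] + [-4, 16] -> [-4, 16, 18]
  Merge [-2] + [1] -> [-2, 1]
  Merge [-1] + [-2, 1] -> [-2, -1, 1]
  Merge [-4, 16, 18] + [-2, -1, 1] -> [-4, -2, -1, 1, 16, 18]


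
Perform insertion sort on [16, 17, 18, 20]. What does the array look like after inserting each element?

First element 16 is already 'sorted'
Insert 17: shifted 0 elements -> [16, 17, 18, 20]
Insert 18: shifted 0 elements -> [16, 17, 18, 20]
Insert 20: shifted 0 elements -> [16, 17, 18, 20]


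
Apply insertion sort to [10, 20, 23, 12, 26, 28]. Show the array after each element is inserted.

First element 10 is already 'sorted'
Insert 20: shifted 0 elements -> [10, 20, 23, 12, 26, 28]
Insert 23: shifted 0 elements -> [10, 20, 23, 12, 26, 28]
Insert 12: shifted 2 elements -> [10, 12, 20, 23, 26, 28]
Insert 26: shifted 0 elements -> [10, 12, 20, 23, 26, 28]
Insert 28: shifted 0 elements -> [10, 12, 20, 23, 26, 28]


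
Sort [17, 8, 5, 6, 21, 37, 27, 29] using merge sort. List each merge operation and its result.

Divide and conquer:
  Merge [17] + [8] -> [8, 17]
  Merge [5] + [6] -> [5, 6]
  Merge [8, 17] + [5, 6] -> [5, 6, 8, 17]
  Merge [21] + [37] -> [21, 37]
  Merge [27] + [29] -> [27, 29]
  Merge [21, 37] + [27, 29] -> [21, 27, 29, 37]
  Merge [5, 6, 8, 17] + [21, 27, 29, 37] -> [5, 6, 8, 17, 21, 27, 29, 37]


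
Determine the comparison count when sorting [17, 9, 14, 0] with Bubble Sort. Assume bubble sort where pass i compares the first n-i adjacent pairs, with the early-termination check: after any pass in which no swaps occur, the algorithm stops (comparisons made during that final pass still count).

Pass 1: compare adjacent pairs (0,1)..(2,3) = 3 comparison(s), 3 swap(s) -> [9, 14, 0, 17]
Pass 2: compare adjacent pairs (0,1)..(1,2) = 2 comparison(s), 1 swap(s) -> [9, 0, 14, 17]
Pass 3: compare adjacent pairs (0,1)..(0,1) = 1 comparison(s), 1 swap(s) -> [0, 9, 14, 17]
Every pass made at least one swap, so all n-1 passes run.
Total comparisons: 3 + 2 + 1 = 6


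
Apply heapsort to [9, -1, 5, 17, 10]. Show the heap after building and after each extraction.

Build heap: [17, 10, 5, -1, 9]
Extract 17: [10, 9, 5, -1, 17]
Extract 10: [9, -1, 5, 10, 17]
Extract 9: [5, -1, 9, 10, 17]
Extract 5: [-1, 5, 9, 10, 17]


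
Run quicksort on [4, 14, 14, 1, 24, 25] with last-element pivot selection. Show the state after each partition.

Partition 1: pivot=25 at index 5 -> [4, 14, 14, 1, 24, 25]
Partition 2: pivot=24 at index 4 -> [4, 14, 14, 1, 24, 25]
Partition 3: pivot=1 at index 0 -> [1, 14, 14, 4, 24, 25]
Partition 4: pivot=4 at index 1 -> [1, 4, 14, 14, 24, 25]
Partition 5: pivot=14 at index 3 -> [1, 4, 14, 14, 24, 25]


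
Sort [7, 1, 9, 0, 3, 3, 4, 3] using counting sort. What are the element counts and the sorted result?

Count array: [1, 1, 0, 3, 1, 0, 0, 1, 0, 1]
(count[i] = number of elements equal to i)
Cumulative count: [1, 2, 2, 5, 6, 6, 6, 7, 7, 8]
Sorted: [0, 1, 3, 3, 3, 4, 7, 9]


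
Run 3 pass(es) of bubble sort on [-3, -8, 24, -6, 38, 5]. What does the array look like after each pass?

After pass 1: [-8, -3, -6, 24, 5, 38] (3 swaps)
After pass 2: [-8, -6, -3, 5, 24, 38] (2 swaps)
After pass 3: [-8, -6, -3, 5, 24, 38] (0 swaps)
Total swaps: 5


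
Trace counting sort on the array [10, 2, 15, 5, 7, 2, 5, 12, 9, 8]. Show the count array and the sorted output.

Count array: [0, 0, 2, 0, 0, 2, 0, 1, 1, 1, 1, 0, 1, 0, 0, 1]
(count[i] = number of elements equal to i)
Cumulative count: [0, 0, 2, 2, 2, 4, 4, 5, 6, 7, 8, 8, 9, 9, 9, 10]
Sorted: [2, 2, 5, 5, 7, 8, 9, 10, 12, 15]


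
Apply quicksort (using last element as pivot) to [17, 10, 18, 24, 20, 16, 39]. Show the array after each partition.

Partition 1: pivot=39 at index 6 -> [17, 10, 18, 24, 20, 16, 39]
Partition 2: pivot=16 at index 1 -> [10, 16, 18, 24, 20, 17, 39]
Partition 3: pivot=17 at index 2 -> [10, 16, 17, 24, 20, 18, 39]
Partition 4: pivot=18 at index 3 -> [10, 16, 17, 18, 20, 24, 39]
Partition 5: pivot=24 at index 5 -> [10, 16, 17, 18, 20, 24, 39]


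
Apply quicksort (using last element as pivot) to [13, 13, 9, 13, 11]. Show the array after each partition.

Partition 1: pivot=11 at index 1 -> [9, 11, 13, 13, 13]
Partition 2: pivot=13 at index 4 -> [9, 11, 13, 13, 13]
Partition 3: pivot=13 at index 3 -> [9, 11, 13, 13, 13]


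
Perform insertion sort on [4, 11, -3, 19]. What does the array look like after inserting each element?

First element 4 is already 'sorted'
Insert 11: shifted 0 elements -> [4, 11, -3, 19]
Insert -3: shifted 2 elements -> [-3, 4, 11, 19]
Insert 19: shifted 0 elements -> [-3, 4, 11, 19]


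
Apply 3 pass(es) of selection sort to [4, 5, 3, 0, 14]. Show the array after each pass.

Pass 1: Select minimum 0 at index 3, swap -> [0, 5, 3, 4, 14]
Pass 2: Select minimum 3 at index 2, swap -> [0, 3, 5, 4, 14]
Pass 3: Select minimum 4 at index 3, swap -> [0, 3, 4, 5, 14]


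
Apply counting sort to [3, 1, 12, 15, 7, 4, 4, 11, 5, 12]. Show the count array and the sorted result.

Count array: [0, 1, 0, 1, 2, 1, 0, 1, 0, 0, 0, 1, 2, 0, 0, 1]
(count[i] = number of elements equal to i)
Cumulative count: [0, 1, 1, 2, 4, 5, 5, 6, 6, 6, 6, 7, 9, 9, 9, 10]
Sorted: [1, 3, 4, 4, 5, 7, 11, 12, 12, 15]


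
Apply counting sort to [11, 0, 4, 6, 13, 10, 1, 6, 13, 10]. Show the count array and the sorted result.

Count array: [1, 1, 0, 0, 1, 0, 2, 0, 0, 0, 2, 1, 0, 2]
(count[i] = number of elements equal to i)
Cumulative count: [1, 2, 2, 2, 3, 3, 5, 5, 5, 5, 7, 8, 8, 10]
Sorted: [0, 1, 4, 6, 6, 10, 10, 11, 13, 13]


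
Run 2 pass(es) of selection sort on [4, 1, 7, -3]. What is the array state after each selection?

Pass 1: Select minimum -3 at index 3, swap -> [-3, 1, 7, 4]
Pass 2: Select minimum 1 at index 1, swap -> [-3, 1, 7, 4]


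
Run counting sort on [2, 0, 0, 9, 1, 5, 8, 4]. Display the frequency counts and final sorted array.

Count array: [2, 1, 1, 0, 1, 1, 0, 0, 1, 1]
(count[i] = number of elements equal to i)
Cumulative count: [2, 3, 4, 4, 5, 6, 6, 6, 7, 8]
Sorted: [0, 0, 1, 2, 4, 5, 8, 9]


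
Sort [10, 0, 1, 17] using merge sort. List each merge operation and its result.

Divide and conquer:
  Merge [10] + [0] -> [0, 10]
  Merge [1] + [17] -> [1, 17]
  Merge [0, 10] + [1, 17] -> [0, 1, 10, 17]


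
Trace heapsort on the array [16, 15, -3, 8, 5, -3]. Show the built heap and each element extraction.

Build heap: [16, 15, -3, 8, 5, -3]
Extract 16: [15, 8, -3, -3, 5, 16]
Extract 15: [8, 5, -3, -3, 15, 16]
Extract 8: [5, -3, -3, 8, 15, 16]
Extract 5: [-3, -3, 5, 8, 15, 16]
Extract -3: [-3, -3, 5, 8, 15, 16]


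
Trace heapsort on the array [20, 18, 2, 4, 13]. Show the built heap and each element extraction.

Build heap: [20, 18, 2, 4, 13]
Extract 20: [18, 13, 2, 4, 20]
Extract 18: [13, 4, 2, 18, 20]
Extract 13: [4, 2, 13, 18, 20]
Extract 4: [2, 4, 13, 18, 20]


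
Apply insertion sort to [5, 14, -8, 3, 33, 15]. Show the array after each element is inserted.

First element 5 is already 'sorted'
Insert 14: shifted 0 elements -> [5, 14, -8, 3, 33, 15]
Insert -8: shifted 2 elements -> [-8, 5, 14, 3, 33, 15]
Insert 3: shifted 2 elements -> [-8, 3, 5, 14, 33, 15]
Insert 33: shifted 0 elements -> [-8, 3, 5, 14, 33, 15]
Insert 15: shifted 1 elements -> [-8, 3, 5, 14, 15, 33]


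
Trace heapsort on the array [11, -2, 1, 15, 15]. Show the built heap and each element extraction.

Build heap: [15, 15, 1, -2, 11]
Extract 15: [15, 11, 1, -2, 15]
Extract 15: [11, -2, 1, 15, 15]
Extract 11: [1, -2, 11, 15, 15]
Extract 1: [-2, 1, 11, 15, 15]


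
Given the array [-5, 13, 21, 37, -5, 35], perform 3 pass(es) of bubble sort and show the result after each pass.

After pass 1: [-5, 13, 21, -5, 35, 37] (2 swaps)
After pass 2: [-5, 13, -5, 21, 35, 37] (1 swaps)
After pass 3: [-5, -5, 13, 21, 35, 37] (1 swaps)
Total swaps: 4


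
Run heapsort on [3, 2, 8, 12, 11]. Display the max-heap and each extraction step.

Build heap: [12, 11, 8, 2, 3]
Extract 12: [11, 3, 8, 2, 12]
Extract 11: [8, 3, 2, 11, 12]
Extract 8: [3, 2, 8, 11, 12]
Extract 3: [2, 3, 8, 11, 12]


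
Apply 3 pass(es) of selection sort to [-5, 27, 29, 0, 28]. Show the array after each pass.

Pass 1: Select minimum -5 at index 0, swap -> [-5, 27, 29, 0, 28]
Pass 2: Select minimum 0 at index 3, swap -> [-5, 0, 29, 27, 28]
Pass 3: Select minimum 27 at index 3, swap -> [-5, 0, 27, 29, 28]


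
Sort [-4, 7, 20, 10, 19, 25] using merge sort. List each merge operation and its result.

Divide and conquer:
  Merge [7] + [20] -> [7, 20]
  Merge [-4] + [7, 20] -> [-4, 7, 20]
  Merge [19] + [25] -> [19, 25]
  Merge [10] + [19, 25] -> [10, 19, 25]
  Merge [-4, 7, 20] + [10, 19, 25] -> [-4, 7, 10, 19, 20, 25]


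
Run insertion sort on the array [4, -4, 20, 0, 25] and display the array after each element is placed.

First element 4 is already 'sorted'
Insert -4: shifted 1 elements -> [-4, 4, 20, 0, 25]
Insert 20: shifted 0 elements -> [-4, 4, 20, 0, 25]
Insert 0: shifted 2 elements -> [-4, 0, 4, 20, 25]
Insert 25: shifted 0 elements -> [-4, 0, 4, 20, 25]


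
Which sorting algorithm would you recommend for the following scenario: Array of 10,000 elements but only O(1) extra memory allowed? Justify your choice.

Best choice: Heapsort
Reason: Heapsort rearranges the array in place using O(1) auxiliary space and still guarantees O(n log n) time; quicksort partitions in place but needs Theta(log n) stack space for recursion (O(n) in the worst case), and mergesort requires O(n) auxiliary space


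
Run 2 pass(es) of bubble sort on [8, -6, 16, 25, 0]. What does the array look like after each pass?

After pass 1: [-6, 8, 16, 0, 25] (2 swaps)
After pass 2: [-6, 8, 0, 16, 25] (1 swaps)
Total swaps: 3


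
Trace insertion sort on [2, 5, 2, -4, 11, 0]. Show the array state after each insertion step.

First element 2 is already 'sorted'
Insert 5: shifted 0 elements -> [2, 5, 2, -4, 11, 0]
Insert 2: shifted 1 elements -> [2, 2, 5, -4, 11, 0]
Insert -4: shifted 3 elements -> [-4, 2, 2, 5, 11, 0]
Insert 11: shifted 0 elements -> [-4, 2, 2, 5, 11, 0]
Insert 0: shifted 4 elements -> [-4, 0, 2, 2, 5, 11]


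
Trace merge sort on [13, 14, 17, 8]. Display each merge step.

Divide and conquer:
  Merge [13] + [14] -> [13, 14]
  Merge [17] + [8] -> [8, 17]
  Merge [13, 14] + [8, 17] -> [8, 13, 14, 17]


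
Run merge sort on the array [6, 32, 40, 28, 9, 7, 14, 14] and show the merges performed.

Divide and conquer:
  Merge [6] + [32] -> [6, 32]
  Merge [40] + [28] -> [28, 40]
  Merge [6, 32] + [28, 40] -> [6, 28, 32, 40]
  Merge [9] + [7] -> [7, 9]
  Merge [14] + [14] -> [14, 14]
  Merge [7, 9] + [14, 14] -> [7, 9, 14, 14]
  Merge [6, 28, 32, 40] + [7, 9, 14, 14] -> [6, 7, 9, 14, 14, 28, 32, 40]


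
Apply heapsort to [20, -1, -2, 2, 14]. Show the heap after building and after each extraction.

Build heap: [20, 14, -2, 2, -1]
Extract 20: [14, 2, -2, -1, 20]
Extract 14: [2, -1, -2, 14, 20]
Extract 2: [-1, -2, 2, 14, 20]
Extract -1: [-2, -1, 2, 14, 20]


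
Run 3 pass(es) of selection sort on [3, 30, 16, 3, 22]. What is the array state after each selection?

Pass 1: Select minimum 3 at index 0, swap -> [3, 30, 16, 3, 22]
Pass 2: Select minimum 3 at index 3, swap -> [3, 3, 16, 30, 22]
Pass 3: Select minimum 16 at index 2, swap -> [3, 3, 16, 30, 22]


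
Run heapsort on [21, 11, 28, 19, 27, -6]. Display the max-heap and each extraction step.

Build heap: [28, 27, 21, 19, 11, -6]
Extract 28: [27, 19, 21, -6, 11, 28]
Extract 27: [21, 19, 11, -6, 27, 28]
Extract 21: [19, -6, 11, 21, 27, 28]
Extract 19: [11, -6, 19, 21, 27, 28]
Extract 11: [-6, 11, 19, 21, 27, 28]


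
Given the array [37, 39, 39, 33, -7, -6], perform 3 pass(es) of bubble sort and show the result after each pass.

After pass 1: [37, 39, 33, -7, -6, 39] (3 swaps)
After pass 2: [37, 33, -7, -6, 39, 39] (3 swaps)
After pass 3: [33, -7, -6, 37, 39, 39] (3 swaps)
Total swaps: 9


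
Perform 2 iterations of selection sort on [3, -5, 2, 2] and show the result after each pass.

Pass 1: Select minimum -5 at index 1, swap -> [-5, 3, 2, 2]
Pass 2: Select minimum 2 at index 2, swap -> [-5, 2, 3, 2]


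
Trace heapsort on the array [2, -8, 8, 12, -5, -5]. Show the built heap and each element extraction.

Build heap: [12, 2, 8, -8, -5, -5]
Extract 12: [8, 2, -5, -8, -5, 12]
Extract 8: [2, -5, -5, -8, 8, 12]
Extract 2: [-5, -8, -5, 2, 8, 12]
Extract -5: [-5, -8, -5, 2, 8, 12]
Extract -5: [-8, -5, -5, 2, 8, 12]


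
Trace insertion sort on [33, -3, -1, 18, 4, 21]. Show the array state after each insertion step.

First element 33 is already 'sorted'
Insert -3: shifted 1 elements -> [-3, 33, -1, 18, 4, 21]
Insert -1: shifted 1 elements -> [-3, -1, 33, 18, 4, 21]
Insert 18: shifted 1 elements -> [-3, -1, 18, 33, 4, 21]
Insert 4: shifted 2 elements -> [-3, -1, 4, 18, 33, 21]
Insert 21: shifted 1 elements -> [-3, -1, 4, 18, 21, 33]


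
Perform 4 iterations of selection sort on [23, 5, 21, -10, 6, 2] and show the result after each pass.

Pass 1: Select minimum -10 at index 3, swap -> [-10, 5, 21, 23, 6, 2]
Pass 2: Select minimum 2 at index 5, swap -> [-10, 2, 21, 23, 6, 5]
Pass 3: Select minimum 5 at index 5, swap -> [-10, 2, 5, 23, 6, 21]
Pass 4: Select minimum 6 at index 4, swap -> [-10, 2, 5, 6, 23, 21]


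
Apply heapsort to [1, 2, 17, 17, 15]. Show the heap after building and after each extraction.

Build heap: [17, 15, 17, 2, 1]
Extract 17: [17, 15, 1, 2, 17]
Extract 17: [15, 2, 1, 17, 17]
Extract 15: [2, 1, 15, 17, 17]
Extract 2: [1, 2, 15, 17, 17]


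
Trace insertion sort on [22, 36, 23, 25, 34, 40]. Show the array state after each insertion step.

First element 22 is already 'sorted'
Insert 36: shifted 0 elements -> [22, 36, 23, 25, 34, 40]
Insert 23: shifted 1 elements -> [22, 23, 36, 25, 34, 40]
Insert 25: shifted 1 elements -> [22, 23, 25, 36, 34, 40]
Insert 34: shifted 1 elements -> [22, 23, 25, 34, 36, 40]
Insert 40: shifted 0 elements -> [22, 23, 25, 34, 36, 40]


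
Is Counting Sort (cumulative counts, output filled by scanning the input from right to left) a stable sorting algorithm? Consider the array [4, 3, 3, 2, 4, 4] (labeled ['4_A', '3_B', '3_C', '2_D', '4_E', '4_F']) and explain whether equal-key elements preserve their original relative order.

Trace Counting Sort on the labeled array (the key is the number; the letter only tracks identity):
  Counts for values 0..4: [0, 0, 1, 2, 3]
  Cumulative counts: [0, 0, 1, 3, 6]
  Scan right to left: place 4_F at output index 5
  Scan right to left: place 4_E at output index 4
  Scan right to left: place 2_D at output index 0
  Scan right to left: place 3_C at output index 2
  Scan right to left: place 3_B at output index 1
  Scan right to left: place 4_A at output index 3
  Output: [2_D, 3_B, 3_C, 4_A, 4_E, 4_F]
Equal keys:
  value 3: originally 3_B, 3_C; after sorting 3_B, 3_C -> order preserved
  value 4: originally 4_A, 4_E, 4_F; after sorting 4_A, 4_E, 4_F -> order preserved
All equal keys kept their original relative order. Counting Sort is stable: scanning the input right to left with decreasing cumulative counts places later duplicates at later output positions.
Answer: Stable
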